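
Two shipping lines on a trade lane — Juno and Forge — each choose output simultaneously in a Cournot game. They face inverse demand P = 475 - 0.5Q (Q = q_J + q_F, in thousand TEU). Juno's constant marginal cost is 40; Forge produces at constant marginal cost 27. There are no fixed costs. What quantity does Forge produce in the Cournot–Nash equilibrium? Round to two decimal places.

Juno's profit: π_J = (475 - 0.5Q)q_J - (40q_J). Setting ∂π_J/∂q_J = 0: 435 - q_J - (1/2)(q_F) = 0.
Forge's first-order condition: 448 - q_F - (1/2)(q_J) = 0.
So q_J = (435 - (1/2)q_F) and q_F = (448 - (1/2)q_J).
Substituting one into the other gives q_J = 844/3 and q_F = 922/3.

307.33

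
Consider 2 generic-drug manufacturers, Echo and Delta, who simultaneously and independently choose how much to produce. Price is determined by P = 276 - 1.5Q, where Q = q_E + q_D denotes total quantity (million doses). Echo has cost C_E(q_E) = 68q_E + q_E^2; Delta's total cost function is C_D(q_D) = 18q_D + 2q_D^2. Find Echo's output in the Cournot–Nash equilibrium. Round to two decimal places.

Echo's profit: π_E = (276 - 1.5Q)q_E - (68q_E + q_E²). Setting ∂π_E/∂q_E = 0: 208 - 5q_E - (3/2)(q_D) = 0.
Delta's first-order condition: 258 - 7q_D - (3/2)(q_E) = 0.
Rearranging gives the reaction functions q_E = (208 - (3/2)q_D)/5 and q_D = (258 - (3/2)q_E)/7.
Solving the pair: q_E = 32.6412, q_D = 29.8626.

32.64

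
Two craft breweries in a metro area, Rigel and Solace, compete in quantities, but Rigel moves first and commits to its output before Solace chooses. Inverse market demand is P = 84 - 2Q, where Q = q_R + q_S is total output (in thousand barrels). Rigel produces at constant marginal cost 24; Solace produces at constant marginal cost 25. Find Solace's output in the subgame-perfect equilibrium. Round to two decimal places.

7.13

The follower Solace best-responds to any q_R: π_S = (84 - 2Q)q_S - 25q_S.
Setting the follower's marginal profit to zero, 59 - 2q_R - 4q_S = 0, i.e. q_S = (59 - 2q_R)/4.
Rigel substitutes q_S(q_R) into its own profit: π_R = q_R(84 - 2q_R - (59 - 2q_R)/2) - 24q_R = (109/2 - q_R)q_R - 24q_R.
Maximising: ∂π_R/∂q_R = 61/2 - 2q_R = 0, giving q_R = 61/4.
Then q_S = (59 - 2·(61/4))/4 = 57/8.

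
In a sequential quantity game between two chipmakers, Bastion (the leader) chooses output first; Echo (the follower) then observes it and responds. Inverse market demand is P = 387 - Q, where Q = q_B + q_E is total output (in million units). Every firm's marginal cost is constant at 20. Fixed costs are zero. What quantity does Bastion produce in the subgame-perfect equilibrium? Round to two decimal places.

Solve by backward induction. Given q_B, the follower Echo maximises π_E = (387 - q_B - q_E)q_E - 20q_E.
Follower FOC: 367 - q_B - 2q_E = 0, so q_E(q_B) = (367 - q_B)/2.
Bastion substitutes q_E(q_B) into its own profit: π_B = q_B(387 - q_B - (367 - q_B)/2) - 20q_B = (407/2 - (1/2)q_B)q_B - 20q_B.
Maximising: ∂π_B/∂q_B = 367/2 - q_B = 0, giving q_B = 367/2.
Then q_E = (367 - 367/2)/2 = 367/4.

183.50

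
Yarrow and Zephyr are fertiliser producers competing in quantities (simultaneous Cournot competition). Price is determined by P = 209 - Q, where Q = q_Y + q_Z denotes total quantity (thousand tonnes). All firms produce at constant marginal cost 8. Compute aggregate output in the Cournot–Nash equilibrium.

134

Each firm earns π_i = (209 - Q)q_i - 8q_i.
Setting ∂π_i/∂q_i = 0 with rivals' quantities fixed: 201 - 2q_i - q_j = 0.
By symmetry each firm produces the same amount; substituting q_j = q_i yields q_i = 201/3 = 67.
Total output Q = 67 + 67 = 134.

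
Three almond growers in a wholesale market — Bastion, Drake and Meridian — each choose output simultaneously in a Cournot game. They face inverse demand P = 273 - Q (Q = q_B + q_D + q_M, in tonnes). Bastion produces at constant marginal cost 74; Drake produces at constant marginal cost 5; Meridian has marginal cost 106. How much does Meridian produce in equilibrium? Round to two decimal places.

Bastion's profit: π_B = (273 - Q)q_B - (74q_B). Setting ∂π_B/∂q_B = 0: 199 - 2q_B - (q_D + q_M) = 0.
Drake's first-order condition: 268 - 2q_D - (q_B + q_M) = 0.
Meridian's first-order condition: 167 - 2q_M - (q_B + q_D) = 0.
Adding the 3 first-order conditions: 634 − 4Q = 0, so Q = 317/2.
Back-substituting: q_B = (199 − 317/2) = 81/2, q_D = (268 − 317/2) = 219/2, q_M = (167 − 317/2) = 17/2.

8.50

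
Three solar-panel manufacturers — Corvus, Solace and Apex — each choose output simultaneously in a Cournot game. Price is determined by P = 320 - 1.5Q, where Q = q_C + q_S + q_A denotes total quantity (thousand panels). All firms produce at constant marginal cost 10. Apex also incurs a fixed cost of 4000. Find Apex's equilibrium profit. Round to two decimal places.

4.17

Each firm earns π_i = (320 - 1.5Q)q_i - 10q_i.
Setting ∂π_i/∂q_i = 0 with rivals' quantities fixed: 310 - 3q_i - (3/2)·Σ_{j≠i} q_j = 0.
With identical firms every q_j equals q_i, so Σ_{j≠i} q_j = 2q_i and 310 = 6q_i, giving q_i = 155/3.
Price P = 320 - (3/2)·155 = 175/2.
Apex's profit: (175/2 - 10)·(155/3) - 4000 = 25/6.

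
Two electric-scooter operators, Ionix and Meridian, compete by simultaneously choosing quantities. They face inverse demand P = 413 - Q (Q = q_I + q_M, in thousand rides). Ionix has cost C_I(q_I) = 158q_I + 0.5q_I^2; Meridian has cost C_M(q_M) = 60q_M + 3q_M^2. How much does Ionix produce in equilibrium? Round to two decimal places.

73.35

Ionix's profit: π_I = (413 - Q)q_I - (158q_I + (1/2)q_I²). Setting ∂π_I/∂q_I = 0: 255 - 3q_I - (q_M) = 0.
Meridian's first-order condition: 353 - 8q_M - (q_I) = 0.
Rearranging gives the reaction functions q_I = (255 - q_M)/3 and q_M = (353 - q_I)/8.
Solving the pair: q_I = 1687/23, q_M = 804/23.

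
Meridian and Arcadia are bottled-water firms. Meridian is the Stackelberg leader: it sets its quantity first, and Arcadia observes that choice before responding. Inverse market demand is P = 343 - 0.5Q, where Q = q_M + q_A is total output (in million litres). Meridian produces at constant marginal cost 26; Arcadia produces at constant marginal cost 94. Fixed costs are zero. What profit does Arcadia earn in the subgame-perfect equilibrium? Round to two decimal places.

1596.13

Solve by backward induction. Given q_M, the follower Arcadia maximises π_A = (343 - (1/2)q_M - (1/2)q_A)q_A - 94q_A.
Setting the follower's marginal profit to zero, 249 - (1/2)q_M - q_A = 0, i.e. q_A = (249 - (1/2)q_M).
The leader anticipates this reaction. Substituting into P = 343 - 0.5Q gives P = 437/2 - (1/4)q_M, so π_M = (437/2 - (1/4)q_M)q_M - 26q_M.
Leader FOC: 385/2 - (1/2)q_M = 0, so q_M = 385.
Then q_A = (249 - (1/2)·385) = 113/2.
Price P = 343 - (1/2)·(883/2) = 489/4.
Arcadia's profit: (489/4 - 94)·(113/2) = 1596.1250.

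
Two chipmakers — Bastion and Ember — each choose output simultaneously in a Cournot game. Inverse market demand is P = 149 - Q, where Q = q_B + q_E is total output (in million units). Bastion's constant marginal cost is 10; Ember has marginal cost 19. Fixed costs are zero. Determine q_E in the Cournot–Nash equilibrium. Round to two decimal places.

Bastion's profit: π_B = (149 - Q)q_B - (10q_B). Setting ∂π_B/∂q_B = 0: 139 - 2q_B - (q_E) = 0.
Ember's first-order condition: 130 - 2q_E - (q_B) = 0.
So q_B = (139 - q_E)/2 and q_E = (130 - q_B)/2.
Solving the pair: q_B = 148/3, q_E = 121/3.

40.33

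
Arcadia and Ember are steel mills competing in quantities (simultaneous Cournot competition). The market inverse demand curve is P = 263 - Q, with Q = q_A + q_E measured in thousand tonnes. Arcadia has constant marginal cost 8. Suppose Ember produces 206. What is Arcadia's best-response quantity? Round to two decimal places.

24.50

With the rival's output fixed at 206, Arcadia's profit is π_A = (263 - 206 - q_A)q_A - (8q_A) = (57 - q_A)q_A - (8q_A).
∂π_A/∂q_A = 49 - 2q_A = 0, so q_A = 49/2.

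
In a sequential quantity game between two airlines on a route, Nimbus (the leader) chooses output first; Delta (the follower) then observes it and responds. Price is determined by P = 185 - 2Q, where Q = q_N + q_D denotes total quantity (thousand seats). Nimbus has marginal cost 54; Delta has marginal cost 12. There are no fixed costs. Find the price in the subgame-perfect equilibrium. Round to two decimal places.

76.25

The follower Delta best-responds to any q_N: π_D = (185 - 2Q)q_D - 12q_D.
Follower FOC: 173 - 2q_N - 4q_D = 0, so q_D(q_N) = (173 - 2q_N)/4.
The leader anticipates this reaction. Substituting into P = 185 - 2Q gives P = 197/2 - q_N, so π_N = (197/2 - q_N)q_N - 54q_N.
The leader's first-order condition 89/2 - 2q_N = 0 yields q_N = 89/4.
Then q_D = (173 - 2·(89/4))/4 = 257/8.
Total output Q = 435/8, so price P = 185 - 2·(435/8) = 305/4.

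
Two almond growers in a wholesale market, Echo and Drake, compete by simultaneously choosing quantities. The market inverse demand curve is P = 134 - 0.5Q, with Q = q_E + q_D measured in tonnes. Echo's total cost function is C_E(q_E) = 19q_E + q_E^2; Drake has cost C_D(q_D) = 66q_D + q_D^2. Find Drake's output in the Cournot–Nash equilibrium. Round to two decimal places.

16.74

Echo's profit: π_E = (134 - 0.5Q)q_E - (19q_E + q_E²). Setting ∂π_E/∂q_E = 0: 115 - 3q_E - (1/2)(q_D) = 0.
Drake's first-order condition: 68 - 3q_D - (1/2)(q_E) = 0.
Best responses: q_E = (115 - (1/2)q_D)/3, q_D = (68 - (1/2)q_E)/3.
Substituting one into the other gives q_E = 1244/35 and q_D = 586/35.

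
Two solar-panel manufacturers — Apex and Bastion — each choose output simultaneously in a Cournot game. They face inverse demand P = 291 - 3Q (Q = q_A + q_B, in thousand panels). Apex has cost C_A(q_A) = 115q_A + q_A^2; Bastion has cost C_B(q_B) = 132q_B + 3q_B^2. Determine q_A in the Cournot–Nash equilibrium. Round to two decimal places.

Apex's profit: π_A = (291 - 3Q)q_A - (115q_A + q_A²). Setting ∂π_A/∂q_A = 0: 176 - 8q_A - 3(q_B) = 0.
Bastion's first-order condition: 159 - 12q_B - 3(q_A) = 0.
Rearranging gives the reaction functions q_A = (176 - 3q_B)/8 and q_B = (159 - 3q_A)/12.
Substituting one into the other gives q_A = 545/29 and q_B = 248/29.

18.79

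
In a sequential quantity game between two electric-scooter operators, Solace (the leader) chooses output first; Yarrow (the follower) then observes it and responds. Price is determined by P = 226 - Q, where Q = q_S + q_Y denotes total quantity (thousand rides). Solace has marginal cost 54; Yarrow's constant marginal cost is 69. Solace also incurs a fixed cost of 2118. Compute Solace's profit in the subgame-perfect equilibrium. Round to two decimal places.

Solve by backward induction. Given q_S, the follower Yarrow maximises π_Y = (226 - q_S - q_Y)q_Y - 69q_Y.
∂π_Y/∂q_Y = 157 - q_S - 2q_Y = 0 gives the reaction function q_Y = (157 - q_S)/2.
Solace substitutes q_Y(q_S) into its own profit: π_S = q_S(226 - q_S - (157 - q_S)/2) - 54q_S = (295/2 - (1/2)q_S)q_S - 54q_S.
Leader FOC: 187/2 - q_S = 0, so q_S = 187/2.
Then q_Y = (157 - 187/2)/2 = 127/4.
Price P = 226 - 501/4 = 403/4.
Solace's profit: (403/4 - 54)·(187/2) - 2118 = 2253.1250.

2253.13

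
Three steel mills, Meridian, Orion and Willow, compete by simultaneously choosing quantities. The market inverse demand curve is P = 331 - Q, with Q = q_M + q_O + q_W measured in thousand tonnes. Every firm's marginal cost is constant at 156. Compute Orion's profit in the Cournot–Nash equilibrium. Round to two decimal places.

A representative firm's profit is π_i = q_i(331 - Q) - 156q_i.
First-order condition (treating rivals' output as given): 175 - 2q_i - Σ_{j≠i} q_j = 0.
With identical firms every q_j equals q_i, so Σ_{j≠i} q_j = 2q_i and 175 = 4q_i, giving q_i = 175/4.
Price P = 331 - 525/4 = 799/4.
Orion's profit: (799/4 - 156)·(175/4) = 1914.0625.

1914.06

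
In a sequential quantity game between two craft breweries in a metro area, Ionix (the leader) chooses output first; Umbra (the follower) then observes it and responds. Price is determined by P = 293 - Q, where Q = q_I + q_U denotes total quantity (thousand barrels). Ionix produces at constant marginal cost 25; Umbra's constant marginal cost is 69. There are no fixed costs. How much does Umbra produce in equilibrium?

34

Solve by backward induction. Given q_I, the follower Umbra maximises π_U = (293 - q_I - q_U)q_U - 69q_U.
Setting the follower's marginal profit to zero, 224 - q_I - 2q_U = 0, i.e. q_U = (224 - q_I)/2.
Ionix substitutes q_U(q_I) into its own profit: π_I = q_I(293 - q_I - (224 - q_I)/2) - 25q_I = (181 - (1/2)q_I)q_I - 25q_I.
Maximising: ∂π_I/∂q_I = 156 - q_I = 0, giving q_I = 156.
Then q_U = (224 - 156)/2 = 34.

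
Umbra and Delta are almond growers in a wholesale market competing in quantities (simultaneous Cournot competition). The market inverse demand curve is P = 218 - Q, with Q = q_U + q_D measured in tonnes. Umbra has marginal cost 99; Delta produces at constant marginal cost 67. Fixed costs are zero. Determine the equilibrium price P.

Umbra's profit: π_U = (218 - Q)q_U - (99q_U). Setting ∂π_U/∂q_U = 0: 119 - 2q_U - (q_D) = 0.
Delta's first-order condition: 151 - 2q_D - (q_U) = 0.
Best responses: q_U = (119 - q_D)/2, q_D = (151 - q_U)/2.
Solving the pair: q_U = 29, q_D = 61.
Total output Q = 90, so price P = 218 - 90 = 128.

128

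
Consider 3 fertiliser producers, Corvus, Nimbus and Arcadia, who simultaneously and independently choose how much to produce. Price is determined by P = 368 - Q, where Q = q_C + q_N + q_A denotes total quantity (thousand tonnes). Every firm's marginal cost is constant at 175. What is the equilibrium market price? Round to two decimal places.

223.25

Each firm earns π_i = (368 - Q)q_i - 175q_i.
Setting ∂π_i/∂q_i = 0 with rivals' quantities fixed: 193 - 2q_i - Σ_{j≠i} q_j = 0.
By symmetry each firm produces the same amount; substituting Σ_{j≠i} q_j = 2q_i yields q_i = 193/4.
Total output Q = 579/4, so price P = 368 - 579/4 = 893/4.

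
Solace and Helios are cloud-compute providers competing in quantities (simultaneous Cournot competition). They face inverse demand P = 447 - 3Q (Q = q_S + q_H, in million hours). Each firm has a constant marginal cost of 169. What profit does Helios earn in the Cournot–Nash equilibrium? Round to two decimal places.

Each firm earns π_i = (447 - 3Q)q_i - 169q_i.
First-order condition (treating rivals' output as given): 278 - 6q_i - 3q_j = 0.
By symmetry each firm produces the same amount; substituting q_j = q_i yields q_i = 278/9.
Price P = 447 - 3·(556/9) = 785/3.
Helios's profit: (785/3 - 169)·(278/9) = 2862.3704.

2862.37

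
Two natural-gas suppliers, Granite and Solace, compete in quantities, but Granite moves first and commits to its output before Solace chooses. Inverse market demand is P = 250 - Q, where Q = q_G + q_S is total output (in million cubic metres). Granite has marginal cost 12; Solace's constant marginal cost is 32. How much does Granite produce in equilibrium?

129

Solve by backward induction. Given q_G, the follower Solace maximises π_S = (250 - q_G - q_S)q_S - 32q_S.
Setting the follower's marginal profit to zero, 218 - q_G - 2q_S = 0, i.e. q_S = (218 - q_G)/2.
The leader anticipates this reaction. Substituting into P = 250 - Q gives P = 141 - (1/2)q_G, so π_G = (141 - (1/2)q_G)q_G - 12q_G.
The leader's first-order condition 129 - q_G = 0 yields q_G = 129.
Then q_S = (218 - 129)/2 = 89/2.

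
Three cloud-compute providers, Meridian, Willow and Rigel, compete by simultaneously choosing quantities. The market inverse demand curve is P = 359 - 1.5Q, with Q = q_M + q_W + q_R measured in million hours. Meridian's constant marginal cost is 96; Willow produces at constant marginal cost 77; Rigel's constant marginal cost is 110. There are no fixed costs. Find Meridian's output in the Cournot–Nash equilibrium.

Meridian's profit: π_M = (359 - 1.5Q)q_M - (96q_M). Setting ∂π_M/∂q_M = 0: 263 - 3q_M - (3/2)(q_W + q_R) = 0.
Willow's first-order condition: 282 - 3q_W - (3/2)(q_M + q_R) = 0.
Rigel's first-order condition: 249 - 3q_R - (3/2)(q_M + q_W) = 0.
Adding the 3 first-order conditions: 794 − 6Q = 0, so Q = 397/3.
Back-substituting: q_M = (263 − 397/2)/(3/2) = 43, q_W = (282 − 397/2)/(3/2) = 167/3, q_R = (249 − 397/2)/(3/2) = 101/3.

43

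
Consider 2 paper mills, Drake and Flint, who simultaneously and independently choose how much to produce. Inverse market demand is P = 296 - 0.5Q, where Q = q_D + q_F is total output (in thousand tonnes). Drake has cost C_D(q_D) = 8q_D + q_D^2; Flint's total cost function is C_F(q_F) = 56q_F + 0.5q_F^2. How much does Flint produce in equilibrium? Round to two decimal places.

100.17

Drake's profit: π_D = (296 - 0.5Q)q_D - (8q_D + q_D²). Setting ∂π_D/∂q_D = 0: 288 - 3q_D - (1/2)(q_F) = 0.
Flint's profit: π_F = (296 - 0.5Q)q_F - (56q_F + (1/2)q_F²). Setting ∂π_F/∂q_F = 0: 240 - 2q_F - (1/2)(q_D) = 0.
Best responses: q_D = (288 - (1/2)q_F)/3, q_F = (240 - (1/2)q_D)/2.
Substituting one into the other gives q_D = 1824/23 and q_F = 100.1739.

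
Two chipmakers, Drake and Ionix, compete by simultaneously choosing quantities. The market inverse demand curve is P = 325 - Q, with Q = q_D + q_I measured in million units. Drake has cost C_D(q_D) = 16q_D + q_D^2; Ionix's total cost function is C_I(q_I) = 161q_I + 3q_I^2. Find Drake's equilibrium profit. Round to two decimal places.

Drake's profit: π_D = (325 - Q)q_D - (16q_D + q_D²). Setting ∂π_D/∂q_D = 0: 309 - 4q_D - (q_I) = 0.
Ionix's first-order condition: 164 - 8q_I - (q_D) = 0.
So q_D = (309 - q_I)/4 and q_I = (164 - q_D)/8.
Substituting one into the other gives q_D = 74.4516 and q_I = 347/31.
Price P = 325 - 85.6452 = 239.3548.
Drake's profit: 239.3548·74.4516 - 16·74.4516 - 74.4516² = 11086.0853.

11086.09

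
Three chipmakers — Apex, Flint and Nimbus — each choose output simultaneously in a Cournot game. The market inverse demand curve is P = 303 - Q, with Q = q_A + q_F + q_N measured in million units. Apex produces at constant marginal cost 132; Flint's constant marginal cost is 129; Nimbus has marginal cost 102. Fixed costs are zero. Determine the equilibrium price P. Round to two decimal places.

Apex's profit: π_A = (303 - Q)q_A - (132q_A). Setting ∂π_A/∂q_A = 0: 171 - 2q_A - (q_F + q_N) = 0.
Flint's profit: π_F = (303 - Q)q_F - (129q_F). Setting ∂π_F/∂q_F = 0: 174 - 2q_F - (q_A + q_N) = 0.
Nimbus's first-order condition: 201 - 2q_N - (q_A + q_F) = 0.
Adding the 3 conditions: 546 − 2Q − 2Q = 0, i.e. Q = 273/2.
Back-substituting: q_A = (171 − 273/2) = 69/2, q_F = (174 − 273/2) = 75/2, q_N = (201 − 273/2) = 129/2.
Total output Q = 273/2, so price P = 303 - 273/2 = 333/2.

166.50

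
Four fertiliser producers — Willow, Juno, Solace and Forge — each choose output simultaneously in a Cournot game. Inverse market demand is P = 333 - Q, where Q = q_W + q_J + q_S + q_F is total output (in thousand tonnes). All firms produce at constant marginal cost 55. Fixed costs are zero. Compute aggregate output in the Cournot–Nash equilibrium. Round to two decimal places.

A representative firm's profit is π_i = q_i(333 - Q) - 55q_i.
Setting ∂π_i/∂q_i = 0 with rivals' quantities fixed: 278 - 2q_i - Σ_{j≠i} q_j = 0.
By symmetry each firm produces the same amount; substituting Σ_{j≠i} q_j = 3q_i yields q_i = 278/5.
Total output Q = 278/5 + 278/5 + 278/5 + 278/5 = 1112/5.

222.40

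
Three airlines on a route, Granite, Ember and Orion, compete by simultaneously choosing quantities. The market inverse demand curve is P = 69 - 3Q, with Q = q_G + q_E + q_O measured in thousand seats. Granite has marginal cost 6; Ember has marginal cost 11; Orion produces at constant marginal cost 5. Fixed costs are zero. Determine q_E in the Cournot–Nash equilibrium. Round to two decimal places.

Granite's profit: π_G = (69 - 3Q)q_G - (6q_G). Setting ∂π_G/∂q_G = 0: 63 - 6q_G - 3(q_E + q_O) = 0.
Ember's first-order condition: 58 - 6q_E - 3(q_G + q_O) = 0.
Orion's first-order condition: 64 - 6q_O - 3(q_G + q_E) = 0.
Adding the 3 first-order conditions: 185 − 12Q = 0, so Q = 185/12.
Back-substituting: q_G = (63 − 185/4)/3 = 67/12, q_E = (58 − 185/4)/3 = 47/12, q_O = (64 − 185/4)/3 = 71/12.

3.92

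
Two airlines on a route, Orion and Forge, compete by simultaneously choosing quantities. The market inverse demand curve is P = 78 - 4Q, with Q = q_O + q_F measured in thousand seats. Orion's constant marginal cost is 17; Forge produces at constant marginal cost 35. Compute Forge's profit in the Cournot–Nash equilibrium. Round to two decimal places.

17.36

Orion's profit: π_O = (78 - 4Q)q_O - (17q_O). Setting ∂π_O/∂q_O = 0: 61 - 8q_O - 4(q_F) = 0.
Forge's profit: π_F = (78 - 4Q)q_F - (35q_F). Setting ∂π_F/∂q_F = 0: 43 - 8q_F - 4(q_O) = 0.
Best responses: q_O = (61 - 4q_F)/8, q_F = (43 - 4q_O)/8.
Substituting one into the other gives q_O = 79/12 and q_F = 25/12.
Price P = 78 - 4·(26/3) = 130/3.
Forge's profit: (130/3 - 35)·(25/12) = 625/36.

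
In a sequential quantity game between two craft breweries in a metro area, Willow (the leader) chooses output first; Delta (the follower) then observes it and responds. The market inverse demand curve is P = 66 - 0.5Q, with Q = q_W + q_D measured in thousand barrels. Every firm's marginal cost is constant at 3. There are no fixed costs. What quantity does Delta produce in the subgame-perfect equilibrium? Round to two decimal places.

The follower Delta best-responds to any q_W: π_D = (66 - 0.5Q)q_D - 3q_D.
∂π_D/∂q_D = 63 - (1/2)q_W - q_D = 0 gives the reaction function q_D = (63 - (1/2)q_W).
The leader anticipates this reaction. Substituting into P = 66 - 0.5Q gives P = 69/2 - (1/4)q_W, so π_W = (69/2 - (1/4)q_W)q_W - 3q_W.
Maximising: ∂π_W/∂q_W = 63/2 - (1/2)q_W = 0, giving q_W = 63.
Then q_D = (63 - (1/2)·63) = 63/2.

31.50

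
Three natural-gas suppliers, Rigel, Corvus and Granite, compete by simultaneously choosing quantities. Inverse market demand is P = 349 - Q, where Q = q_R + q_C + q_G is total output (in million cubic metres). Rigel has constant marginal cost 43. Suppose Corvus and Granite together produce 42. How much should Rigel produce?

With rivals' combined output fixed at 42, Rigel's profit is π_R = (349 - 42 - q_R)q_R - (43q_R) = (307 - q_R)q_R - (43q_R).
∂π_R/∂q_R = 264 - 2q_R = 0, so q_R = 132.

132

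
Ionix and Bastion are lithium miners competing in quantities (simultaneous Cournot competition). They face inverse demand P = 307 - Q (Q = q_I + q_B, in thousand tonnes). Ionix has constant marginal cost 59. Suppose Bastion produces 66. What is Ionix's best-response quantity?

With the rival's output fixed at 66, Ionix's profit is π_I = (307 - 66 - q_I)q_I - (59q_I) = (241 - q_I)q_I - (59q_I).
∂π_I/∂q_I = 182 - 2q_I = 0, so q_I = 91.

91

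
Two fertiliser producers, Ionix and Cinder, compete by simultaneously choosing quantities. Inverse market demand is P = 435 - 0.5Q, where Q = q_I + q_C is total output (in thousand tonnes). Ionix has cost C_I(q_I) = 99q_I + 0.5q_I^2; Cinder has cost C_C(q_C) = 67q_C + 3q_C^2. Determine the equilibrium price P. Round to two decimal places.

Ionix's profit: π_I = (435 - 0.5Q)q_I - (99q_I + (1/2)q_I²). Setting ∂π_I/∂q_I = 0: 336 - 2q_I - (1/2)(q_C) = 0.
Cinder's first-order condition: 368 - 7q_C - (1/2)(q_I) = 0.
So q_I = (336 - (1/2)q_C)/2 and q_C = (368 - (1/2)q_I)/7.
Substituting one into the other gives q_I = 157.6727 and q_C = 41.3091.
Total output Q = 198.9818, so price P = 435 - (1/2)·198.9818 = 335.5091.

335.51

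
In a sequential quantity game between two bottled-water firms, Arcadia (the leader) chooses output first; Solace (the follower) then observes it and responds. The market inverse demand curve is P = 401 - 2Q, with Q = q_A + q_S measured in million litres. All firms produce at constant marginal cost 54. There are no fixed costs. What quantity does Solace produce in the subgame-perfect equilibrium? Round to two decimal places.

43.38

The follower Solace best-responds to any q_A: π_S = (401 - 2Q)q_S - 54q_S.
Setting the follower's marginal profit to zero, 347 - 2q_A - 4q_S = 0, i.e. q_S = (347 - 2q_A)/4.
Arcadia substitutes q_S(q_A) into its own profit: π_A = q_A(401 - 2q_A - (347 - 2q_A)/2) - 54q_A = (455/2 - q_A)q_A - 54q_A.
The leader's first-order condition 347/2 - 2q_A = 0 yields q_A = 347/4.
Then q_S = (347 - 2·(347/4))/4 = 347/8.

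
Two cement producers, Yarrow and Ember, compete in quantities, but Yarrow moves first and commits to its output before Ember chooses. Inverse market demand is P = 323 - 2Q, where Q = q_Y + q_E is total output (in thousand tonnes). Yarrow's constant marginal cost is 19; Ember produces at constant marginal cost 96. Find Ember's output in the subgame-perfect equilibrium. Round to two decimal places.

Solve by backward induction. Given q_Y, the follower Ember maximises π_E = (323 - 2q_Y - 2q_E)q_E - 96q_E.
∂π_E/∂q_E = 227 - 2q_Y - 4q_E = 0 gives the reaction function q_E = (227 - 2q_Y)/4.
The leader anticipates this reaction. Substituting into P = 323 - 2Q gives P = 419/2 - q_Y, so π_Y = (419/2 - q_Y)q_Y - 19q_Y.
Leader FOC: 381/2 - 2q_Y = 0, so q_Y = 381/4.
Then q_E = (227 - 2·(381/4))/4 = 73/8.

9.13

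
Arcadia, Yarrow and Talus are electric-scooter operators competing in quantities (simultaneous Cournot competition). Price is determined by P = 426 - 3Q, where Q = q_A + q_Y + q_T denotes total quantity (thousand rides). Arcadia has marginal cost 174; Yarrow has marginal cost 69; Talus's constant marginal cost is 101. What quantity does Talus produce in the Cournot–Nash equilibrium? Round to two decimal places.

30.50

Arcadia's profit: π_A = (426 - 3Q)q_A - (174q_A). Setting ∂π_A/∂q_A = 0: 252 - 6q_A - 3(q_Y + q_T) = 0.
Yarrow's first-order condition: 357 - 6q_Y - 3(q_A + q_T) = 0.
Talus's first-order condition: 325 - 6q_T - 3(q_A + q_Y) = 0.
Adding the 3 first-order conditions: 934 − 12Q = 0, so Q = 467/6.
Back-substituting: q_A = (252 − 467/2)/3 = 37/6, q_Y = (357 − 467/2)/3 = 247/6, q_T = (325 − 467/2)/3 = 61/2.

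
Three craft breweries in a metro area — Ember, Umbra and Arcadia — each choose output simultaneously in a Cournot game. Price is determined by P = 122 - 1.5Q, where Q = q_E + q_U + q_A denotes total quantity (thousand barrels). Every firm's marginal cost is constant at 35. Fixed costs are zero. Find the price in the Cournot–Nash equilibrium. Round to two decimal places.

Each firm earns π_i = (122 - 1.5Q)q_i - 35q_i.
Setting ∂π_i/∂q_i = 0 with rivals' quantities fixed: 87 - 3q_i - (3/2)·Σ_{j≠i} q_j = 0.
By symmetry each firm produces the same amount; substituting Σ_{j≠i} q_j = 2q_i yields q_i = 87/6 = 29/2.
Total output Q = 87/2, so price P = 122 - (3/2)·(87/2) = 227/4.

56.75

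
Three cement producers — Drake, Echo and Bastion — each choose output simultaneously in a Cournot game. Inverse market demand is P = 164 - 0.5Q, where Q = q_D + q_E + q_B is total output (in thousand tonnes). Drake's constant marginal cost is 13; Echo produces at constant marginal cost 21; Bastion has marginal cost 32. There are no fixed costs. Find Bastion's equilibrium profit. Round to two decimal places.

1300.50

Drake's profit: π_D = (164 - 0.5Q)q_D - (13q_D). Setting ∂π_D/∂q_D = 0: 151 - q_D - (1/2)(q_E + q_B) = 0.
Echo's profit: π_E = (164 - 0.5Q)q_E - (21q_E). Setting ∂π_E/∂q_E = 0: 143 - q_E - (1/2)(q_D + q_B) = 0.
Bastion's profit: π_B = (164 - 0.5Q)q_B - (32q_B). Setting ∂π_B/∂q_B = 0: 132 - q_B - (1/2)(q_D + q_E) = 0.
Summing all 3 equations gives 426 − 2Q = 0, hence Q = 213.
Back-substituting: q_D = (151 − 213/2)/(1/2) = 89, q_E = (143 − 213/2)/(1/2) = 73, q_B = (132 − 213/2)/(1/2) = 51.
Price P = 164 - (1/2)·213 = 115/2.
Bastion's profit: (115/2 - 32)·51 = 1300.5000.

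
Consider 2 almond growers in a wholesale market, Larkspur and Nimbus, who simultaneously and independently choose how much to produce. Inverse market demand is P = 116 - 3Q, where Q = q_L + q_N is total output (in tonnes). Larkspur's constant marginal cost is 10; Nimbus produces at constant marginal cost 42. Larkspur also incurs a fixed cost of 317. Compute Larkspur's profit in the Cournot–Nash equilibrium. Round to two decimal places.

388.33

Larkspur's profit: π_L = (116 - 3Q)q_L - (10q_L). Setting ∂π_L/∂q_L = 0: 106 - 6q_L - 3(q_N) = 0.
Nimbus's profit: π_N = (116 - 3Q)q_N - (42q_N). Setting ∂π_N/∂q_N = 0: 74 - 6q_N - 3(q_L) = 0.
Best responses: q_L = (106 - 3q_N)/6, q_N = (74 - 3q_L)/6.
Substituting one into the other gives q_L = 46/3 and q_N = 14/3.
Price P = 116 - 3·20 = 56.
Larkspur's profit: (56 - 10)·(46/3) - 317 = 1165/3.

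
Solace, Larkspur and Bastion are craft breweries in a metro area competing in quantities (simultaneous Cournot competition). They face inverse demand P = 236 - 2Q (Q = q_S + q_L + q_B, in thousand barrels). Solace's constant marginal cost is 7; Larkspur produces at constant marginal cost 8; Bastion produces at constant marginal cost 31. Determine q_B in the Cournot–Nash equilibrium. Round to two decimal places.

Solace's profit: π_S = (236 - 2Q)q_S - (7q_S). Setting ∂π_S/∂q_S = 0: 229 - 4q_S - 2(q_L + q_B) = 0.
Larkspur's profit: π_L = (236 - 2Q)q_L - (8q_L). Setting ∂π_L/∂q_L = 0: 228 - 4q_L - 2(q_S + q_B) = 0.
Bastion's first-order condition: 205 - 4q_B - 2(q_S + q_L) = 0.
Summing all 3 equations gives 662 − 8Q = 0, hence Q = 331/4.
Back-substituting: q_S = (229 − 331/2)/2 = 127/4, q_L = (228 − 331/2)/2 = 125/4, q_B = (205 − 331/2)/2 = 79/4.

19.75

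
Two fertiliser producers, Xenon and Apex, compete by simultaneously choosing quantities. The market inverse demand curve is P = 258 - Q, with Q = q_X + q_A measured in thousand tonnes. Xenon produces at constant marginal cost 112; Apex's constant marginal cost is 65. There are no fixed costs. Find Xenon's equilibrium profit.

1089

Xenon's profit: π_X = (258 - Q)q_X - (112q_X). Setting ∂π_X/∂q_X = 0: 146 - 2q_X - (q_A) = 0.
Apex's profit: π_A = (258 - Q)q_A - (65q_A). Setting ∂π_A/∂q_A = 0: 193 - 2q_A - (q_X) = 0.
So q_X = (146 - q_A)/2 and q_A = (193 - q_X)/2.
Solving the pair: q_X = 33, q_A = 80.
Price P = 258 - 113 = 145.
Xenon's profit: (145 - 112)·33 = 1089.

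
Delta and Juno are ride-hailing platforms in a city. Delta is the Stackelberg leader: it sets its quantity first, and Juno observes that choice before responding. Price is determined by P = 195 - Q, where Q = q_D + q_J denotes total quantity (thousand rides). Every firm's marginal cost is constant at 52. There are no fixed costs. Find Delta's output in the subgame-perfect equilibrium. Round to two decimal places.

Solve by backward induction. Given q_D, the follower Juno maximises π_J = (195 - q_D - q_J)q_J - 52q_J.
∂π_J/∂q_J = 143 - q_D - 2q_J = 0 gives the reaction function q_J = (143 - q_D)/2.
The leader anticipates this reaction. Substituting into P = 195 - Q gives P = 247/2 - (1/2)q_D, so π_D = (247/2 - (1/2)q_D)q_D - 52q_D.
Leader FOC: 143/2 - q_D = 0, so q_D = 143/2.
Then q_J = (143 - 143/2)/2 = 143/4.

71.50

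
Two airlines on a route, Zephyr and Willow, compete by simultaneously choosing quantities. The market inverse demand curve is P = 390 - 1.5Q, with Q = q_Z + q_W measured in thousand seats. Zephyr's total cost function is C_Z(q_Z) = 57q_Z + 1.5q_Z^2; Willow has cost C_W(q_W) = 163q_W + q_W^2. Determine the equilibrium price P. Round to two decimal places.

Zephyr's profit: π_Z = (390 - 1.5Q)q_Z - (57q_Z + (3/2)q_Z²). Setting ∂π_Z/∂q_Z = 0: 333 - 6q_Z - (3/2)(q_W) = 0.
Willow's profit: π_W = (390 - 1.5Q)q_W - (163q_W + q_W²). Setting ∂π_W/∂q_W = 0: 227 - 5q_W - (3/2)(q_Z) = 0.
Rearranging gives the reaction functions q_Z = (333 - (3/2)q_W)/6 and q_W = (227 - (3/2)q_Z)/5.
Substituting one into the other gives q_Z = 1766/37 and q_W = 1150/37.
Total output Q = 78.8108, so price P = 390 - (3/2)·78.8108 = 271.7838.

271.78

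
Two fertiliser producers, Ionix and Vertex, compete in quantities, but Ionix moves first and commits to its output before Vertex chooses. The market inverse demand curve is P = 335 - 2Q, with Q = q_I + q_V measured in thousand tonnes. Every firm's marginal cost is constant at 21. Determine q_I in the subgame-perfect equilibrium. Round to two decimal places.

Solve by backward induction. Given q_I, the follower Vertex maximises π_V = (335 - 2q_I - 2q_V)q_V - 21q_V.
Setting the follower's marginal profit to zero, 314 - 2q_I - 4q_V = 0, i.e. q_V = (314 - 2q_I)/4.
The leader anticipates this reaction. Substituting into P = 335 - 2Q gives P = 178 - q_I, so π_I = (178 - q_I)q_I - 21q_I.
The leader's first-order condition 157 - 2q_I = 0 yields q_I = 157/2.
Then q_V = (314 - 2·(157/2))/4 = 157/4.

78.50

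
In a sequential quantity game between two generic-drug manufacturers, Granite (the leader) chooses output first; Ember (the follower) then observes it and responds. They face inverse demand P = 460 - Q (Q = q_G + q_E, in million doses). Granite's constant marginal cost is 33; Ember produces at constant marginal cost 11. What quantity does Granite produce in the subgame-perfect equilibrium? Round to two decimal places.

The follower Ember best-responds to any q_G: π_E = (460 - Q)q_E - 11q_E.
Follower FOC: 449 - q_G - 2q_E = 0, so q_E(q_G) = (449 - q_G)/2.
The leader anticipates this reaction. Substituting into P = 460 - Q gives P = 471/2 - (1/2)q_G, so π_G = (471/2 - (1/2)q_G)q_G - 33q_G.
The leader's first-order condition 405/2 - q_G = 0 yields q_G = 405/2.
Then q_E = (449 - 405/2)/2 = 493/4.

202.50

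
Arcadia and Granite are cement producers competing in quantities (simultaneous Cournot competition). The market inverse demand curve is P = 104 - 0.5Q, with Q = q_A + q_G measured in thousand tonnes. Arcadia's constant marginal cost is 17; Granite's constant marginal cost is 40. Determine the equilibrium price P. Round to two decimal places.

53.67

Arcadia's profit: π_A = (104 - 0.5Q)q_A - (17q_A). Setting ∂π_A/∂q_A = 0: 87 - q_A - (1/2)(q_G) = 0.
Granite's profit: π_G = (104 - 0.5Q)q_G - (40q_G). Setting ∂π_G/∂q_G = 0: 64 - q_G - (1/2)(q_A) = 0.
So q_A = (87 - (1/2)q_G) and q_G = (64 - (1/2)q_A).
Solving the pair: q_A = 220/3, q_G = 82/3.
Total output Q = 302/3, so price P = 104 - (1/2)·(302/3) = 161/3.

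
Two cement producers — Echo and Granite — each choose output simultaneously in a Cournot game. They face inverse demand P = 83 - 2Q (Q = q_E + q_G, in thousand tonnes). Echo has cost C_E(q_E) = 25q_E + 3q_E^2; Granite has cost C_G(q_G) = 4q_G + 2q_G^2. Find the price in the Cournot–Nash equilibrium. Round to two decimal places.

57.21

Echo's profit: π_E = (83 - 2Q)q_E - (25q_E + 3q_E²). Setting ∂π_E/∂q_E = 0: 58 - 10q_E - 2(q_G) = 0.
Granite's profit: π_G = (83 - 2Q)q_G - (4q_G + 2q_G²). Setting ∂π_G/∂q_G = 0: 79 - 8q_G - 2(q_E) = 0.
Rearranging gives the reaction functions q_E = (58 - 2q_G)/10 and q_G = (79 - 2q_E)/8.
Substituting one into the other gives q_E = 153/38 and q_G = 337/38.
Total output Q = 245/19, so price P = 83 - 2·(245/19) = 1087/19.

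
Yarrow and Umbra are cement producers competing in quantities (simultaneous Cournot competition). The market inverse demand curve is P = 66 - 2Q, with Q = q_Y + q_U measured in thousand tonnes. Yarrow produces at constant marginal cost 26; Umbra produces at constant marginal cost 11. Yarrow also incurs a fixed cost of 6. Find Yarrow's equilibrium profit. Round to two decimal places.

Yarrow's profit: π_Y = (66 - 2Q)q_Y - (26q_Y). Setting ∂π_Y/∂q_Y = 0: 40 - 4q_Y - 2(q_U) = 0.
Umbra's profit: π_U = (66 - 2Q)q_U - (11q_U). Setting ∂π_U/∂q_U = 0: 55 - 4q_U - 2(q_Y) = 0.
Best responses: q_Y = (40 - 2q_U)/4, q_U = (55 - 2q_Y)/4.
Substituting one into the other gives q_Y = 25/6 and q_U = 35/3.
Price P = 66 - 2·(95/6) = 103/3.
Yarrow's profit: (103/3 - 26)·(25/6) - 6 = 517/18.

28.72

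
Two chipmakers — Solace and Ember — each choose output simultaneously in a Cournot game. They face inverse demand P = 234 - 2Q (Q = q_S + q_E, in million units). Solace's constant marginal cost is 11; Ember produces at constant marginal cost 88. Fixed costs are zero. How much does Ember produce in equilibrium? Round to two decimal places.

Solace's profit: π_S = (234 - 2Q)q_S - (11q_S). Setting ∂π_S/∂q_S = 0: 223 - 4q_S - 2(q_E) = 0.
Ember's profit: π_E = (234 - 2Q)q_E - (88q_E). Setting ∂π_E/∂q_E = 0: 146 - 4q_E - 2(q_S) = 0.
So q_S = (223 - 2q_E)/4 and q_E = (146 - 2q_S)/4.
Solving the pair: q_S = 50, q_E = 23/2.

11.50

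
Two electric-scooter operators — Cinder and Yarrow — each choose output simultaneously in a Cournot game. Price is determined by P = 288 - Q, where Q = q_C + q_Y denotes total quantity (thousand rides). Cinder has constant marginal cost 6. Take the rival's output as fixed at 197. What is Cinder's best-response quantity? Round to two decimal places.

With the rival's output fixed at 197, Cinder's profit is π_C = (288 - 197 - q_C)q_C - (6q_C) = (91 - q_C)q_C - (6q_C).
∂π_C/∂q_C = 85 - 2q_C = 0, so q_C = 85/2.

42.50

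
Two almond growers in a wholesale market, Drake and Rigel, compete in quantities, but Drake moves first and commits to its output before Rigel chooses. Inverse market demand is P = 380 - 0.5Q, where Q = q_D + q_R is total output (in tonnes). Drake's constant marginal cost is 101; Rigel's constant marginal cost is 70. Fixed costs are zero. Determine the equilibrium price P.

The follower Rigel best-responds to any q_D: π_R = (380 - 0.5Q)q_R - 70q_R.
Follower FOC: 310 - (1/2)q_D - q_R = 0, so q_R(q_D) = (310 - (1/2)q_D).
The leader anticipates this reaction. Substituting into P = 380 - 0.5Q gives P = 225 - (1/4)q_D, so π_D = (225 - (1/4)q_D)q_D - 101q_D.
Maximising: ∂π_D/∂q_D = 124 - (1/2)q_D = 0, giving q_D = 248.
Then q_R = (310 - (1/2)·248) = 186.
Total output Q = 434, so price P = 380 - (1/2)·434 = 163.

163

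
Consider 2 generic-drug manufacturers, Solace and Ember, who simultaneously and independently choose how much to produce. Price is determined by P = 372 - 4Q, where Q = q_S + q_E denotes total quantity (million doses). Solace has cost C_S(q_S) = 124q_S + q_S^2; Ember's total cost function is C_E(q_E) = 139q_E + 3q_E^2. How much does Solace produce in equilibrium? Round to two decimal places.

Solace's profit: π_S = (372 - 4Q)q_S - (124q_S + q_S²). Setting ∂π_S/∂q_S = 0: 248 - 10q_S - 4(q_E) = 0.
Ember's profit: π_E = (372 - 4Q)q_E - (139q_E + 3q_E²). Setting ∂π_E/∂q_E = 0: 233 - 14q_E - 4(q_S) = 0.
So q_S = (248 - 4q_E)/10 and q_E = (233 - 4q_S)/14.
Substituting one into the other gives q_S = 635/31 and q_E = 669/62.

20.48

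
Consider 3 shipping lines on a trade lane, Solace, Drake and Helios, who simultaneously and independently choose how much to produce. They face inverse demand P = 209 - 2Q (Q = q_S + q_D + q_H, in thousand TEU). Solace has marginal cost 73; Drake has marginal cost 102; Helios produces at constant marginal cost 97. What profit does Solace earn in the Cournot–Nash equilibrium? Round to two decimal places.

Solace's profit: π_S = (209 - 2Q)q_S - (73q_S). Setting ∂π_S/∂q_S = 0: 136 - 4q_S - 2(q_D + q_H) = 0.
Drake's profit: π_D = (209 - 2Q)q_D - (102q_D). Setting ∂π_D/∂q_D = 0: 107 - 4q_D - 2(q_S + q_H) = 0.
Helios's first-order condition: 112 - 4q_H - 2(q_S + q_D) = 0.
Adding the 3 first-order conditions: 355 − 8Q = 0, so Q = 355/8.
Back-substituting: q_S = (136 − 355/4)/2 = 189/8, q_D = (107 − 355/4)/2 = 73/8, q_H = (112 − 355/4)/2 = 93/8.
Price P = 209 - 2·(355/8) = 481/4.
Solace's profit: (481/4 - 73)·(189/8) = 1116.2813.

1116.28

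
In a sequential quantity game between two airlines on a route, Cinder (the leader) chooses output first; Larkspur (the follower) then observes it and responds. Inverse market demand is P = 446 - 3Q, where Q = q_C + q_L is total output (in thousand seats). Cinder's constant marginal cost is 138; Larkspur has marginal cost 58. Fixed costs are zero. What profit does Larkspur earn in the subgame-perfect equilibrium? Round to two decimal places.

6256.33

Solve by backward induction. Given q_C, the follower Larkspur maximises π_L = (446 - 3q_C - 3q_L)q_L - 58q_L.
Follower FOC: 388 - 3q_C - 6q_L = 0, so q_L(q_C) = (388 - 3q_C)/6.
Cinder substitutes q_L(q_C) into its own profit: π_C = q_C(446 - 3q_C - (388 - 3q_C)/2) - 138q_C = (252 - (3/2)q_C)q_C - 138q_C.
The leader's first-order condition 114 - 3q_C = 0 yields q_C = 38.
Then q_L = (388 - 3·38)/6 = 137/3.
Price P = 446 - 3·(251/3) = 195.
Larkspur's profit: (195 - 58)·(137/3) = 6256.3333.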